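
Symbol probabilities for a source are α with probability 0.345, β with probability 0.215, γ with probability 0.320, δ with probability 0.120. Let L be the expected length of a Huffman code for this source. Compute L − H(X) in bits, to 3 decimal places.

0.090 bits

Entropy H = −Σ p log₂ p ≈ 1.8996 bits.
Huffman merges: 3/25+43/200→67/200; 8/25+67/200→131/200; 69/200+131/200→1. L = 199/100 ≈ 1.9900.
L − H = 1.9900 − 1.8996 = 0.090 bits.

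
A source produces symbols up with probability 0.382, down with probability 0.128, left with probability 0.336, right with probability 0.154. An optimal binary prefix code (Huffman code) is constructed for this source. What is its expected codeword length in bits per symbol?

1.9 bits/symbol

Repeatedly combine the two least-probable nodes; the expected code length is the sum of the merged weights.
merge 16/125 + 77/500 → 141/500
merge 141/500 + 42/125 → 309/500
merge 191/500 + 309/500 → 1
L = 141/500 + 309/500 + 1 = 19/10 = 1.9 bits/symbol.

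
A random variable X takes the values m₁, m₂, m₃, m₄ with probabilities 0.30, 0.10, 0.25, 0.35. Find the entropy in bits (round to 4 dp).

1.8834 bits

H = −Σ pᵢ log₂ pᵢ.
−0.30·log₂(0.30) = 0.5211
−0.10·log₂(0.10) = 0.3322
−0.25·log₂(0.25) = 0.5000
−0.35·log₂(0.35) = 0.5301
Sum ≈ 1.8834 → 1.8834 bits.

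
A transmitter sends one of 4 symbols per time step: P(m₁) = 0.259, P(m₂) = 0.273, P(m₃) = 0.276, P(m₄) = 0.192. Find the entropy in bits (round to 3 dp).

H = −Σ pᵢ log₂ pᵢ.
−0.259·log₂(0.259) = 0.5048
−0.273·log₂(0.273) = 0.5113
−0.276·log₂(0.276) = 0.5126
−0.192·log₂(0.192) = 0.4571
Sum ≈ 1.9858 → 1.986 bits.

1.986 bits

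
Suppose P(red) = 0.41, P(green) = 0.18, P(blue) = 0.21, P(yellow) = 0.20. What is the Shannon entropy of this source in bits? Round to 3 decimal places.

H = −Σ pᵢ log₂ pᵢ.
−0.41·log₂(0.41) = 0.5274
−0.18·log₂(0.18) = 0.4453
−0.21·log₂(0.21) = 0.4728
−0.20·log₂(0.20) = 0.4644
Sum ≈ 1.9099 → 1.910 bits.

1.910 bits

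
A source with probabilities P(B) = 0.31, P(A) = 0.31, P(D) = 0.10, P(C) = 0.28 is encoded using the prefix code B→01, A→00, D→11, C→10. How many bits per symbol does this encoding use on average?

2 bits/symbol

L̄ = Σ pᵢ·ℓᵢ = 0.31·2 + 0.31·2 + 0.10·2 + 0.28·2 = 2 bits/symbol.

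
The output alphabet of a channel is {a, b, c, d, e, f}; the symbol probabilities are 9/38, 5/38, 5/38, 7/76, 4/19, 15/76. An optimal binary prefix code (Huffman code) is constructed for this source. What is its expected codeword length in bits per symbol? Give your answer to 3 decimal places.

Repeatedly combine the two least-probable nodes; the expected code length is the sum of the merged weights.
merge 7/76 + 5/38 → 17/76
merge 5/38 + 15/76 → 25/76
merge 4/19 + 17/76 → 33/76
merge 9/38 + 25/76 → 43/76
merge 33/76 + 43/76 → 1
L = 17/76 + 25/76 + 33/76 + 43/76 + 1 = 97/38 ≈ 2.553 bits/symbol.

2.553 bits/symbol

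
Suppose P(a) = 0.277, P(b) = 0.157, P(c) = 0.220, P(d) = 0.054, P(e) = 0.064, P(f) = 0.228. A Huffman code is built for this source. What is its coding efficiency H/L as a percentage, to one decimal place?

Entropy H = −Σ p log₂ p ≈ 2.3805 bits.
Huffman merges: 27/500+8/125→59/500; 59/500+157/1000→11/40; 11/50+57/250→56/125; 11/40+277/1000→69/125; 56/125+69/125→1. L = 2393/1000 ≈ 2.3930.
Efficiency = H/L = 2.3805/2.3930 = 99.5%.

99.5%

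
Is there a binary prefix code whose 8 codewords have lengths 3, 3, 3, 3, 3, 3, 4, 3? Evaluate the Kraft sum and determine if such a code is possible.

With common denominator 2^4 = 16: Σ 2^(−ℓᵢ) = 2/16 + 2/16 + 2/16 + 2/16 + 2/16 + 2/16 + 1/16 + 2/16 = 15/16 = 0.9375.
Kraft's inequality requires Σ ≤ 1; here Σ = 0.9375 ≤ 1, so such a prefix code exists.

0.9375; yes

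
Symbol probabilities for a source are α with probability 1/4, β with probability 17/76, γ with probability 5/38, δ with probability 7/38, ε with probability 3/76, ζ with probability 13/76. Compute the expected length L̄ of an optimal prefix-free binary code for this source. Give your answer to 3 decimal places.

Repeatedly combine the two least-probable nodes; the expected code length is the sum of the merged weights.
merge 3/76 + 5/38 → 13/76
merge 13/76 + 13/76 → 13/38
merge 7/38 + 17/76 → 31/76
merge 1/4 + 13/38 → 45/76
merge 31/76 + 45/76 → 1
L = 13/76 + 13/38 + 31/76 + 45/76 + 1 = 191/76 ≈ 2.513 bits/symbol.

2.513 bits/symbol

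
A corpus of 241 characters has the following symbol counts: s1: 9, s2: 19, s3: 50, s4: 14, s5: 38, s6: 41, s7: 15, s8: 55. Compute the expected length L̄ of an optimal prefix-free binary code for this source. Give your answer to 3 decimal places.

Probabilities are the counts divided by 241.
Repeatedly combine the two least-probable nodes; the expected code length is the sum of the merged weights.
merge 9/241 + 14/241 → 23/241
merge 15/241 + 19/241 → 34/241
merge 23/241 + 34/241 → 57/241
merge 38/241 + 41/241 → 79/241
merge 50/241 + 55/241 → 105/241
merge 57/241 + 79/241 → 136/241
merge 105/241 + 136/241 → 1
L = 23/241 + 34/241 + 57/241 + 79/241 + 105/241 + 136/241 + 1 = 675/241 ≈ 2.801 bits/symbol.

2.801 bits/symbol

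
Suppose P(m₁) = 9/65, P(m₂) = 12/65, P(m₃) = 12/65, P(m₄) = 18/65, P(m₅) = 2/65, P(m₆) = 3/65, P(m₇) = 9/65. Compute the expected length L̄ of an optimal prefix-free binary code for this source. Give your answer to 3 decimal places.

Repeatedly combine the two least-probable nodes; the expected code length is the sum of the merged weights.
merge 2/65 + 3/65 → 1/13
merge 1/13 + 9/65 → 14/65
merge 9/65 + 12/65 → 21/65
merge 12/65 + 14/65 → 2/5
merge 18/65 + 21/65 → 3/5
merge 2/5 + 3/5 → 1
L = 1/13 + 14/65 + 21/65 + 2/5 + 3/5 + 1 = 34/13 ≈ 2.615 bits/symbol.

2.615 bits/symbol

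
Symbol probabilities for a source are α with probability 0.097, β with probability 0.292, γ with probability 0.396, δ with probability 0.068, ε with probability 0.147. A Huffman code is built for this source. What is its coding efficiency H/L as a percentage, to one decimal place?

98.3%

Entropy H = −Σ p log₂ p ≈ 2.0446 bits.
Huffman merges: 17/250+97/1000→33/200; 147/1000+33/200→39/125; 73/250+39/125→151/250; 99/250+151/250→1. L = 2081/1000 ≈ 2.0810.
Efficiency = H/L = 2.0446/2.0810 = 98.3%.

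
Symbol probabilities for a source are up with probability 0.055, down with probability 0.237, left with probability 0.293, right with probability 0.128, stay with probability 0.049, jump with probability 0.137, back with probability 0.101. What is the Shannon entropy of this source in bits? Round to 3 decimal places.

H = −Σ pᵢ log₂ pᵢ.
−0.055·log₂(0.055) = 0.2301
−0.237·log₂(0.237) = 0.4923
−0.293·log₂(0.293) = 0.5189
−0.128·log₂(0.128) = 0.3796
−0.049·log₂(0.049) = 0.2132
−0.137·log₂(0.137) = 0.3929
−0.101·log₂(0.101) = 0.3341
Sum ≈ 2.5611 → 2.561 bits.

2.561 bits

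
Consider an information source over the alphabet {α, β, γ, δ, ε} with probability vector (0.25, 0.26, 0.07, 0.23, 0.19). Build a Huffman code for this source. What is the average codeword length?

Repeatedly combine the two least-probable nodes; the expected code length is the sum of the merged weights.
merge 7/100 + 19/100 → 13/50
merge 23/100 + 1/4 → 12/25
merge 13/50 + 13/50 → 13/25
merge 12/25 + 13/25 → 1
L = 13/50 + 12/25 + 13/25 + 1 = 113/50 = 2.26 bits/symbol.

2.26 bits/symbol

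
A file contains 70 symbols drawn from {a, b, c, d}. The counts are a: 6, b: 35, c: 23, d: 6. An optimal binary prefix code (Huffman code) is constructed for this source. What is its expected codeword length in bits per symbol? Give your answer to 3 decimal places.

Probabilities are the counts divided by 70.
Repeatedly combine the two least-probable nodes; the expected code length is the sum of the merged weights.
merge 3/35 + 3/35 → 6/35
merge 6/35 + 23/70 → 1/2
merge 1/2 + 1/2 → 1
L = 6/35 + 1/2 + 1 = 117/70 ≈ 1.671 bits/symbol.

1.671 bits/symbol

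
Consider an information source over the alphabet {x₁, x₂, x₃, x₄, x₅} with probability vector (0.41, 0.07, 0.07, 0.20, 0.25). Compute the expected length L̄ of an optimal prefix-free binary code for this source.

2.07 bits/symbol

Repeatedly combine the two least-probable nodes; the expected code length is the sum of the merged weights.
merge 7/100 + 7/100 → 7/50
merge 7/50 + 1/5 → 17/50
merge 1/4 + 17/50 → 59/100
merge 41/100 + 59/100 → 1
L = 7/50 + 17/50 + 59/100 + 1 = 207/100 = 2.07 bits/symbol.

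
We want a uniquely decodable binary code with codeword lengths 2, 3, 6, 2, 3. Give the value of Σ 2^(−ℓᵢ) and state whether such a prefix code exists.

0.765625; yes

With common denominator 2^6 = 64: Σ 2^(−ℓᵢ) = 16/64 + 8/64 + 1/64 + 16/64 + 8/64 = 49/64 = 0.765625.
Kraft's inequality requires Σ ≤ 1; here Σ = 0.765625 ≤ 1, so such a prefix code exists.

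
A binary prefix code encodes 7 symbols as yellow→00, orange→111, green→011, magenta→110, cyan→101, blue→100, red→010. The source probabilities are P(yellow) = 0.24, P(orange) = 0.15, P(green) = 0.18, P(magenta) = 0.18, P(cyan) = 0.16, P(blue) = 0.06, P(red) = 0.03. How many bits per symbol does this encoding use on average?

L̄ = Σ pᵢ·ℓᵢ = 0.24·2 + 0.15·3 + 0.18·3 + 0.18·3 + 0.16·3 + 0.06·3 + 0.03·3 = 2.76 bits/symbol.

2.76 bits/symbol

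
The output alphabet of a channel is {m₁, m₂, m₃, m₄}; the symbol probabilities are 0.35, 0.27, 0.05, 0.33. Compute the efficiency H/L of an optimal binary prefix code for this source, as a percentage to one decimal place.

Entropy H = −Σ p log₂ p ≈ 1.7840 bits.
Huffman merges: 1/20+27/100→8/25; 8/25+33/100→13/20; 7/20+13/20→1. L = 197/100 ≈ 1.9700.
Efficiency = H/L = 1.7840/1.9700 = 90.6%.

90.6%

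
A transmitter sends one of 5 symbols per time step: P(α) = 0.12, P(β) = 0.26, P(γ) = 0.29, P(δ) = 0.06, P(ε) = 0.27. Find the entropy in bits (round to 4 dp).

H = −Σ pᵢ log₂ pᵢ.
−0.12·log₂(0.12) = 0.3671
−0.26·log₂(0.26) = 0.5053
−0.29·log₂(0.29) = 0.5179
−0.06·log₂(0.06) = 0.2435
−0.27·log₂(0.27) = 0.5100
Sum ≈ 2.1438 → 2.1438 bits.

2.1438 bits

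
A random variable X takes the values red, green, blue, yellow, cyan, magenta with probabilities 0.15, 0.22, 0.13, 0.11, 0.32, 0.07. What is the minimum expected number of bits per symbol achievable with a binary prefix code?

Repeatedly combine the two least-probable nodes; the expected code length is the sum of the merged weights.
merge 7/100 + 11/100 → 9/50
merge 13/100 + 3/20 → 7/25
merge 9/50 + 11/50 → 2/5
merge 7/25 + 8/25 → 3/5
merge 2/5 + 3/5 → 1
L = 9/50 + 7/25 + 2/5 + 3/5 + 1 = 123/50 = 2.46 bits/symbol.

2.46 bits/symbol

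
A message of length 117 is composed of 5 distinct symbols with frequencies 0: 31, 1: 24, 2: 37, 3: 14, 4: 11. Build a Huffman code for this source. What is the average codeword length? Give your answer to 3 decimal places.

2.214 bits/symbol

Probabilities are the counts divided by 117.
Repeatedly combine the two least-probable nodes; the expected code length is the sum of the merged weights.
merge 11/117 + 14/117 → 25/117
merge 8/39 + 25/117 → 49/117
merge 31/117 + 37/117 → 68/117
merge 49/117 + 68/117 → 1
L = 25/117 + 49/117 + 68/117 + 1 = 259/117 ≈ 2.214 bits/symbol.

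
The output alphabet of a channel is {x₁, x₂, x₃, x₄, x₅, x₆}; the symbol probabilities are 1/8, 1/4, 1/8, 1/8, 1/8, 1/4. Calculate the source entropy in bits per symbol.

2.5 bits

Each probability is a power of 1/2, so log₂(1/p) is an integer.
H = Σ p·log₂(1/p) = 1/8·3 + 1/4·2 + 1/8·3 + 1/8·3 + 1/8·3 + 1/4·2 = 2.5 bits.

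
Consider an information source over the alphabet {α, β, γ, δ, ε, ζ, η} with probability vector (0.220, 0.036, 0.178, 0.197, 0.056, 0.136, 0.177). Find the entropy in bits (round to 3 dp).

H = −Σ pᵢ log₂ pᵢ.
−0.220·log₂(0.220) = 0.4806
−0.036·log₂(0.036) = 0.1727
−0.178·log₂(0.178) = 0.4432
−0.197·log₂(0.197) = 0.4617
−0.056·log₂(0.056) = 0.2329
−0.136·log₂(0.136) = 0.3915
−0.177·log₂(0.177) = 0.4422
Sum ≈ 2.6247 → 2.625 bits.

2.625 bits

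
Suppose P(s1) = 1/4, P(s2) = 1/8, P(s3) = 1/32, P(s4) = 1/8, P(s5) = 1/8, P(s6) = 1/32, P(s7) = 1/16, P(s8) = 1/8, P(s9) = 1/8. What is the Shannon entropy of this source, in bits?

Each probability is a power of 1/2, so log₂(1/p) is an integer.
H = Σ p·log₂(1/p) = 1/4·2 + 1/8·3 + 1/32·5 + 1/8·3 + 1/8·3 + 1/32·5 + 1/16·4 + 1/8·3 + 1/8·3 = 2.9375 bits.

2.9375 bits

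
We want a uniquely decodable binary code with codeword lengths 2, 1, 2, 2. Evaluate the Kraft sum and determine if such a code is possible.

1.25; no

With common denominator 2^2 = 4: Σ 2^(−ℓᵢ) = 1/4 + 2/4 + 1/4 + 1/4 = 5/4 = 1.25.
Kraft's inequality requires Σ ≤ 1; here Σ = 1.25 > 1, so no such prefix code exists.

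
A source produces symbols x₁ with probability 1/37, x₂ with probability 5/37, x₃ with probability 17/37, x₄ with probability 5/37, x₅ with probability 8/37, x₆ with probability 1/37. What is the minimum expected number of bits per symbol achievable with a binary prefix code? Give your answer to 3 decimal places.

Repeatedly combine the two least-probable nodes; the expected code length is the sum of the merged weights.
merge 1/37 + 1/37 → 2/37
merge 2/37 + 5/37 → 7/37
merge 5/37 + 7/37 → 12/37
merge 8/37 + 12/37 → 20/37
merge 17/37 + 20/37 → 1
L = 2/37 + 7/37 + 12/37 + 20/37 + 1 = 78/37 ≈ 2.108 bits/symbol.

2.108 bits/symbol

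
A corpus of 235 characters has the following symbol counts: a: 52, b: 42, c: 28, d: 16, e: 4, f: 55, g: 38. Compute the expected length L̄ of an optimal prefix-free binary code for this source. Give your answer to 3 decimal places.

Probabilities are the counts divided by 235.
Repeatedly combine the two least-probable nodes; the expected code length is the sum of the merged weights.
merge 4/235 + 16/235 → 4/47
merge 4/47 + 28/235 → 48/235
merge 38/235 + 42/235 → 16/47
merge 48/235 + 52/235 → 20/47
merge 11/47 + 16/47 → 27/47
merge 20/47 + 27/47 → 1
L = 4/47 + 48/235 + 16/47 + 20/47 + 27/47 + 1 = 618/235 ≈ 2.630 bits/symbol.

2.630 bits/symbol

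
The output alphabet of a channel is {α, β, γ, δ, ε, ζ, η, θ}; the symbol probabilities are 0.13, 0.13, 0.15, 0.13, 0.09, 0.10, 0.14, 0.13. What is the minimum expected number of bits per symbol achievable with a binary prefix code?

Repeatedly combine the two least-probable nodes; the expected code length is the sum of the merged weights.
merge 9/100 + 1/10 → 19/100
merge 13/100 + 13/100 → 13/50
merge 13/100 + 13/100 → 13/50
merge 7/50 + 3/20 → 29/100
merge 19/100 + 13/50 → 9/20
merge 13/50 + 29/100 → 11/20
merge 9/20 + 11/20 → 1
L = 19/100 + 13/50 + 13/50 + 29/100 + 9/20 + 11/20 + 1 = 3 bits/symbol.

3 bits/symbol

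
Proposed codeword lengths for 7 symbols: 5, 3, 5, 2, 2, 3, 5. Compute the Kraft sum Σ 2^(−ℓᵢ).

With common denominator 2^5 = 32: Σ 2^(−ℓᵢ) = 1/32 + 4/32 + 1/32 + 8/32 + 8/32 + 4/32 + 1/32 = 27/32 = 0.84375.

0.84375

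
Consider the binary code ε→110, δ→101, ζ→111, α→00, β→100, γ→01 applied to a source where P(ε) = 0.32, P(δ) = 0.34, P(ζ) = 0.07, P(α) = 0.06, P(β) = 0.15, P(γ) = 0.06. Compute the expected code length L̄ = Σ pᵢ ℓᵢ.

2.88 bits/symbol

L̄ = Σ pᵢ·ℓᵢ = 0.32·3 + 0.34·3 + 0.07·3 + 0.06·2 + 0.15·3 + 0.06·2 = 2.88 bits/symbol.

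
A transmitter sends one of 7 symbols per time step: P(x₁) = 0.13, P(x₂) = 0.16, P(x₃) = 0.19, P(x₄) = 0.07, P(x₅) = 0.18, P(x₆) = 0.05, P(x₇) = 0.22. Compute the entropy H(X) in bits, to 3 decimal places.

2.671 bits

H = −Σ pᵢ log₂ pᵢ.
−0.13·log₂(0.13) = 0.3826
−0.16·log₂(0.16) = 0.4230
−0.19·log₂(0.19) = 0.4552
−0.07·log₂(0.07) = 0.2686
−0.18·log₂(0.18) = 0.4453
−0.05·log₂(0.05) = 0.2161
−0.22·log₂(0.22) = 0.4806
Sum ≈ 2.6714 → 2.671 bits.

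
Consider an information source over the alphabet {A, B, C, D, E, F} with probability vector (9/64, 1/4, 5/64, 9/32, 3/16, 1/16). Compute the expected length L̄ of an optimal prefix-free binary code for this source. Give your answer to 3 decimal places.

Repeatedly combine the two least-probable nodes; the expected code length is the sum of the merged weights.
merge 1/16 + 5/64 → 9/64
merge 9/64 + 9/64 → 9/32
merge 3/16 + 1/4 → 7/16
merge 9/32 + 9/32 → 9/16
merge 7/16 + 9/16 → 1
L = 9/64 + 9/32 + 7/16 + 9/16 + 1 = 155/64 ≈ 2.422 bits/symbol.

2.422 bits/symbol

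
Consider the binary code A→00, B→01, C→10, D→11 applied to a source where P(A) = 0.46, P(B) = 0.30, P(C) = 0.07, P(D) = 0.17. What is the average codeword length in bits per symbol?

L̄ = Σ pᵢ·ℓᵢ = 0.46·2 + 0.30·2 + 0.07·2 + 0.17·2 = 2 bits/symbol.

2 bits/symbol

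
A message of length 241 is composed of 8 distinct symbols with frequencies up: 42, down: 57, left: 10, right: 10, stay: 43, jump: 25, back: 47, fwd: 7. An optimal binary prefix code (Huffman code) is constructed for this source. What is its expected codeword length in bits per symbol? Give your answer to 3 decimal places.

Probabilities are the counts divided by 241.
Repeatedly combine the two least-probable nodes; the expected code length is the sum of the merged weights.
merge 7/241 + 10/241 → 17/241
merge 10/241 + 17/241 → 27/241
merge 25/241 + 27/241 → 52/241
merge 42/241 + 43/241 → 85/241
merge 47/241 + 52/241 → 99/241
merge 57/241 + 85/241 → 142/241
merge 99/241 + 142/241 → 1
L = 17/241 + 27/241 + 52/241 + 85/241 + 99/241 + 142/241 + 1 = 663/241 ≈ 2.751 bits/symbol.

2.751 bits/symbol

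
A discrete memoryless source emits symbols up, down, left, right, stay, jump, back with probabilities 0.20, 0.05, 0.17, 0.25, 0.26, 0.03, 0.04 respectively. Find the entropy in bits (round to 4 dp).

H = −Σ pᵢ log₂ pᵢ.
−0.20·log₂(0.20) = 0.4644
−0.05·log₂(0.05) = 0.2161
−0.17·log₂(0.17) = 0.4346
−0.25·log₂(0.25) = 0.5000
−0.26·log₂(0.26) = 0.5053
−0.03·log₂(0.03) = 0.1518
−0.04·log₂(0.04) = 0.1858
Sum ≈ 2.4579 → 2.4579 bits.

2.4579 bits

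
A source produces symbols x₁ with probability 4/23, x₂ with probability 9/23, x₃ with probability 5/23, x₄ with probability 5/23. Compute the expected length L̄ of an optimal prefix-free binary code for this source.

2 bits/symbol

Repeatedly combine the two least-probable nodes; the expected code length is the sum of the merged weights.
merge 4/23 + 5/23 → 9/23
merge 5/23 + 9/23 → 14/23
merge 9/23 + 14/23 → 1
L = 9/23 + 14/23 + 1 = 2 bits/symbol.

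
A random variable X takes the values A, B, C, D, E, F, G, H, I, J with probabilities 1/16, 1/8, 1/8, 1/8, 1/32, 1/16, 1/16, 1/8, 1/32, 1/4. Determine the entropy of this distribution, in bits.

Each probability is a power of 1/2, so log₂(1/p) is an integer.
H = Σ p·log₂(1/p) = 1/16·4 + 1/8·3 + 1/8·3 + 1/8·3 + 1/32·5 + 1/16·4 + 1/16·4 + 1/8·3 + 1/32·5 + 1/4·2 = 3.0625 bits.

3.0625 bits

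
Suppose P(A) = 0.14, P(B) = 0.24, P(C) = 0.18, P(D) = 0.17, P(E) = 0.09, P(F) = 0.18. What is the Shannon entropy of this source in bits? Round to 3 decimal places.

2.529 bits

H = −Σ pᵢ log₂ pᵢ.
−0.14·log₂(0.14) = 0.3971
−0.24·log₂(0.24) = 0.4941
−0.18·log₂(0.18) = 0.4453
−0.17·log₂(0.17) = 0.4346
−0.09·log₂(0.09) = 0.3127
−0.18·log₂(0.18) = 0.4453
Sum ≈ 2.5291 → 2.529 bits.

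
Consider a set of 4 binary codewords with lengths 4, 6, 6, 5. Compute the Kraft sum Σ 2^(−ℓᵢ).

With common denominator 2^6 = 64: Σ 2^(−ℓᵢ) = 4/64 + 1/64 + 1/64 + 2/64 = 8/64 = 0.125.

0.125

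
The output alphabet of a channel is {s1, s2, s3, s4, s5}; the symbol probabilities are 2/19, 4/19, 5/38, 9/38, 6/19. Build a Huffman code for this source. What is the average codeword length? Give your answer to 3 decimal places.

2.237 bits/symbol

Repeatedly combine the two least-probable nodes; the expected code length is the sum of the merged weights.
merge 2/19 + 5/38 → 9/38
merge 4/19 + 9/38 → 17/38
merge 9/38 + 6/19 → 21/38
merge 17/38 + 21/38 → 1
L = 9/38 + 17/38 + 21/38 + 1 = 85/38 ≈ 2.237 bits/symbol.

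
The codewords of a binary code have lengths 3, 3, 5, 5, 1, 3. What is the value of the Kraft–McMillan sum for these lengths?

0.9375

With common denominator 2^5 = 32: Σ 2^(−ℓᵢ) = 4/32 + 4/32 + 1/32 + 1/32 + 16/32 + 4/32 = 30/32 = 0.9375.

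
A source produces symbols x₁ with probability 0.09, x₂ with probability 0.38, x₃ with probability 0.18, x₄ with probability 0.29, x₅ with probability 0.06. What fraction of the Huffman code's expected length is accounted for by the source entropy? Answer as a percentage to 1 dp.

97.6%

Entropy H = −Σ p log₂ p ≈ 2.0499 bits.
Huffman merges: 3/50+9/100→3/20; 3/20+9/50→33/100; 29/100+33/100→31/50; 19/50+31/50→1. L = 21/10 ≈ 2.1000.
Efficiency = H/L = 2.0499/2.1000 = 97.6%.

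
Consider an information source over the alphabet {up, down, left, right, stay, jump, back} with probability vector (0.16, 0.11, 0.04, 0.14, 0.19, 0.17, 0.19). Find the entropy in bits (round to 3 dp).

H = −Σ pᵢ log₂ pᵢ.
−0.16·log₂(0.16) = 0.4230
−0.11·log₂(0.11) = 0.3503
−0.04·log₂(0.04) = 0.1858
−0.14·log₂(0.14) = 0.3971
−0.19·log₂(0.19) = 0.4552
−0.17·log₂(0.17) = 0.4346
−0.19·log₂(0.19) = 0.4552
Sum ≈ 2.7012 → 2.701 bits.

2.701 bits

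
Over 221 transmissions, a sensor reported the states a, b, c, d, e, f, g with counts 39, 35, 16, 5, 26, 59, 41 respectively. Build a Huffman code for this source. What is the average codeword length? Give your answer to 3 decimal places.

2.643 bits/symbol

Probabilities are the counts divided by 221.
Repeatedly combine the two least-probable nodes; the expected code length is the sum of the merged weights.
merge 5/221 + 16/221 → 21/221
merge 21/221 + 2/17 → 47/221
merge 35/221 + 3/17 → 74/221
merge 41/221 + 47/221 → 88/221
merge 59/221 + 74/221 → 133/221
merge 88/221 + 133/221 → 1
L = 21/221 + 47/221 + 74/221 + 88/221 + 133/221 + 1 = 584/221 ≈ 2.643 bits/symbol.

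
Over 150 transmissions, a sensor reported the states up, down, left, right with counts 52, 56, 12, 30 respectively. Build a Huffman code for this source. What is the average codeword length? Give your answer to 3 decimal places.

Probabilities are the counts divided by 150.
Repeatedly combine the two least-probable nodes; the expected code length is the sum of the merged weights.
merge 2/25 + 1/5 → 7/25
merge 7/25 + 26/75 → 47/75
merge 28/75 + 47/75 → 1
L = 7/25 + 47/75 + 1 = 143/75 ≈ 1.907 bits/symbol.

1.907 bits/symbol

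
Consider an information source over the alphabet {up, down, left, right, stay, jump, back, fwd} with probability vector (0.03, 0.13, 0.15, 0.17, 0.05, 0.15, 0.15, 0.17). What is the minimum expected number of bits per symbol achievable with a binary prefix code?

Repeatedly combine the two least-probable nodes; the expected code length is the sum of the merged weights.
merge 3/100 + 1/20 → 2/25
merge 2/25 + 13/100 → 21/100
merge 3/20 + 3/20 → 3/10
merge 3/20 + 17/100 → 8/25
merge 17/100 + 21/100 → 19/50
merge 3/10 + 8/25 → 31/50
merge 19/50 + 31/50 → 1
L = 2/25 + 21/100 + 3/10 + 8/25 + 19/50 + 31/50 + 1 = 291/100 = 2.91 bits/symbol.

2.91 bits/symbol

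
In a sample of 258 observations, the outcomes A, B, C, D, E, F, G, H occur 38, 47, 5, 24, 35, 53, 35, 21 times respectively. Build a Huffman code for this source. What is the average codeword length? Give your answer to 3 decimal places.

2.895 bits/symbol

Probabilities are the counts divided by 258.
Repeatedly combine the two least-probable nodes; the expected code length is the sum of the merged weights.
merge 5/258 + 7/86 → 13/129
merge 4/43 + 13/129 → 25/129
merge 35/258 + 35/258 → 35/129
merge 19/129 + 47/258 → 85/258
merge 25/129 + 53/258 → 103/258
merge 35/129 + 85/258 → 155/258
merge 103/258 + 155/258 → 1
L = 13/129 + 25/129 + 35/129 + 85/258 + 103/258 + 155/258 + 1 = 249/86 ≈ 2.895 bits/symbol.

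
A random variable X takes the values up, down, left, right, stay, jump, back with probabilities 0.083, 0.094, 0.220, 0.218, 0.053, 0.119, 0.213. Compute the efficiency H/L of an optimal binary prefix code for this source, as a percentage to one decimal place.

98.0%

Entropy H = −Σ p log₂ p ≈ 2.6436 bits.
Huffman merges: 53/1000+83/1000→17/125; 47/500+119/1000→213/1000; 17/125+213/1000→349/1000; 213/1000+109/500→431/1000; 11/50+349/1000→569/1000; 431/1000+569/1000→1. L = 1349/500 ≈ 2.6980.
Efficiency = H/L = 2.6436/2.6980 = 98.0%.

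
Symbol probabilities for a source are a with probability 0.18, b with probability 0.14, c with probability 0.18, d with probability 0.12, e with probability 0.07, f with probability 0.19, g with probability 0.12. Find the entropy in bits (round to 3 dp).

2.746 bits

H = −Σ pᵢ log₂ pᵢ.
−0.18·log₂(0.18) = 0.4453
−0.14·log₂(0.14) = 0.3971
−0.18·log₂(0.18) = 0.4453
−0.12·log₂(0.12) = 0.3671
−0.07·log₂(0.07) = 0.2686
−0.19·log₂(0.19) = 0.4552
−0.12·log₂(0.12) = 0.3671
Sum ≈ 2.7456 → 2.746 bits.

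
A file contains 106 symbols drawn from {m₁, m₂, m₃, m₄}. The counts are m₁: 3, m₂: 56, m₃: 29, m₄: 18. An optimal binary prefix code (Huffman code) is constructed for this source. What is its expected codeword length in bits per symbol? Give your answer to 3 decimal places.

Probabilities are the counts divided by 106.
Repeatedly combine the two least-probable nodes; the expected code length is the sum of the merged weights.
merge 3/106 + 9/53 → 21/106
merge 21/106 + 29/106 → 25/53
merge 25/53 + 28/53 → 1
L = 21/106 + 25/53 + 1 = 177/106 ≈ 1.670 bits/symbol.

1.670 bits/symbol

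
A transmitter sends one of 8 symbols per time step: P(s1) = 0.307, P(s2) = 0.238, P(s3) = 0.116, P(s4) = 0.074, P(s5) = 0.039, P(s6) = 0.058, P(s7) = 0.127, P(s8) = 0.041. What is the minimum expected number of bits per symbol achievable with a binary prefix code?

Repeatedly combine the two least-probable nodes; the expected code length is the sum of the merged weights.
merge 39/1000 + 41/1000 → 2/25
merge 29/500 + 37/500 → 33/250
merge 2/25 + 29/250 → 49/250
merge 127/1000 + 33/250 → 259/1000
merge 49/250 + 119/500 → 217/500
merge 259/1000 + 307/1000 → 283/500
merge 217/500 + 283/500 → 1
L = 2/25 + 33/250 + 49/250 + 259/1000 + 217/500 + 283/500 + 1 = 2667/1000 = 2.667 bits/symbol.

2.667 bits/symbol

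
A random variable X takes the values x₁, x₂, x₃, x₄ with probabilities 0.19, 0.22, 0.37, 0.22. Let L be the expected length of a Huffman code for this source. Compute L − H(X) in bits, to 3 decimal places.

Entropy H = −Σ p log₂ p ≈ 1.9471 bits.
Huffman merges: 19/100+11/50→41/100; 11/50+37/100→59/100; 41/100+59/100→1. L = 2 ≈ 2.0000.
L − H = 2.0000 − 1.9471 = 0.053 bits.

0.053 bits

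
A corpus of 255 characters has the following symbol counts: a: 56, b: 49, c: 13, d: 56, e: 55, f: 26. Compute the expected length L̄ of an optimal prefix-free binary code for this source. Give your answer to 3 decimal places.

Probabilities are the counts divided by 255.
Repeatedly combine the two least-probable nodes; the expected code length is the sum of the merged weights.
merge 13/255 + 26/255 → 13/85
merge 13/85 + 49/255 → 88/255
merge 11/51 + 56/255 → 37/85
merge 56/255 + 88/255 → 48/85
merge 37/85 + 48/85 → 1
L = 13/85 + 88/255 + 37/85 + 48/85 + 1 = 637/255 ≈ 2.498 bits/symbol.

2.498 bits/symbol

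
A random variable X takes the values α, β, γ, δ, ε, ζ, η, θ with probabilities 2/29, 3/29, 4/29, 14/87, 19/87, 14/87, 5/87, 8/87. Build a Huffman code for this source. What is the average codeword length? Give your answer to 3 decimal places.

2.908 bits/symbol

Repeatedly combine the two least-probable nodes; the expected code length is the sum of the merged weights.
merge 5/87 + 2/29 → 11/87
merge 8/87 + 3/29 → 17/87
merge 11/87 + 4/29 → 23/87
merge 14/87 + 14/87 → 28/87
merge 17/87 + 19/87 → 12/29
merge 23/87 + 28/87 → 17/29
merge 12/29 + 17/29 → 1
L = 11/87 + 17/87 + 23/87 + 28/87 + 12/29 + 17/29 + 1 = 253/87 ≈ 2.908 bits/symbol.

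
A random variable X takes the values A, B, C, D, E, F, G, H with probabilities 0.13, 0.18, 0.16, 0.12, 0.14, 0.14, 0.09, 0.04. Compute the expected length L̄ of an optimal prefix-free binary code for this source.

Repeatedly combine the two least-probable nodes; the expected code length is the sum of the merged weights.
merge 1/25 + 9/100 → 13/100
merge 3/25 + 13/100 → 1/4
merge 13/100 + 7/50 → 27/100
merge 7/50 + 4/25 → 3/10
merge 9/50 + 1/4 → 43/100
merge 27/100 + 3/10 → 57/100
merge 43/100 + 57/100 → 1
L = 13/100 + 1/4 + 27/100 + 3/10 + 43/100 + 57/100 + 1 = 59/20 = 2.95 bits/symbol.

2.95 bits/symbol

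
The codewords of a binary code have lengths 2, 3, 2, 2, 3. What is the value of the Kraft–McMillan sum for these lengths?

1

With common denominator 2^3 = 8: Σ 2^(−ℓᵢ) = 2/8 + 1/8 + 2/8 + 2/8 + 1/8 = 8/8 = 1.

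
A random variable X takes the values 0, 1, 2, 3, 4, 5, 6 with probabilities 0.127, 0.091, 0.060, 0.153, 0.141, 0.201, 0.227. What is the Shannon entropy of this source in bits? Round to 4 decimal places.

H = −Σ pᵢ log₂ pᵢ.
−0.127·log₂(0.127) = 0.3781
−0.091·log₂(0.091) = 0.3147
−0.060·log₂(0.060) = 0.2435
−0.153·log₂(0.153) = 0.4144
−0.141·log₂(0.141) = 0.3985
−0.201·log₂(0.201) = 0.4653
−0.227·log₂(0.227) = 0.4856
Sum ≈ 2.7001 → 2.7001 bits.

2.7001 bits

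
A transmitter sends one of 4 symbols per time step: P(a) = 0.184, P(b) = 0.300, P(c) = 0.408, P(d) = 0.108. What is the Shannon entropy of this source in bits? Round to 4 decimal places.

1.8449 bits

H = −Σ pᵢ log₂ pᵢ.
−0.184·log₂(0.184) = 0.4494
−0.300·log₂(0.300) = 0.5211
−0.408·log₂(0.408) = 0.5277
−0.108·log₂(0.108) = 0.3468
Sum ≈ 1.8449 → 1.8449 bits.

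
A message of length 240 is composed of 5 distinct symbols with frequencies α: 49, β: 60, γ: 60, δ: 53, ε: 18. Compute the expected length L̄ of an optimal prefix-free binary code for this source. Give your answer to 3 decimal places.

Probabilities are the counts divided by 240.
Repeatedly combine the two least-probable nodes; the expected code length is the sum of the merged weights.
merge 3/40 + 49/240 → 67/240
merge 53/240 + 1/4 → 113/240
merge 1/4 + 67/240 → 127/240
merge 113/240 + 127/240 → 1
L = 67/240 + 113/240 + 127/240 + 1 = 547/240 ≈ 2.279 bits/symbol.

2.279 bits/symbol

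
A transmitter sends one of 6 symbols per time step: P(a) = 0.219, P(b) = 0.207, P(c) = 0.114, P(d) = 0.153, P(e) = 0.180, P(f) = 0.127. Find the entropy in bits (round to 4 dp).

2.5451 bits

H = −Σ pᵢ log₂ pᵢ.
−0.219·log₂(0.219) = 0.4798
−0.207·log₂(0.207) = 0.4704
−0.114·log₂(0.114) = 0.3571
−0.153·log₂(0.153) = 0.4144
−0.180·log₂(0.180) = 0.4453
−0.127·log₂(0.127) = 0.3781
Sum ≈ 2.5451 → 2.5451 bits.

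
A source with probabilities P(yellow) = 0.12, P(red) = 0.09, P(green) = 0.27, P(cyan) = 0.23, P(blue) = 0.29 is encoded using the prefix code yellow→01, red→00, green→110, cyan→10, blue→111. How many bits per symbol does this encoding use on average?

2.56 bits/symbol

L̄ = Σ pᵢ·ℓᵢ = 0.12·2 + 0.09·2 + 0.27·3 + 0.23·2 + 0.29·3 = 2.56 bits/symbol.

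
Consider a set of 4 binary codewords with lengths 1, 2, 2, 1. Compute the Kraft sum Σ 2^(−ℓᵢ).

With common denominator 2^2 = 4: Σ 2^(−ℓᵢ) = 2/4 + 1/4 + 1/4 + 2/4 = 6/4 = 1.5.

1.5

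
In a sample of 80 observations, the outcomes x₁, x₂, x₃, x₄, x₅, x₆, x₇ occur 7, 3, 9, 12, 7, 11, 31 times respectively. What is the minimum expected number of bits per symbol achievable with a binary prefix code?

2.55 bits/symbol

Probabilities are the counts divided by 80.
Repeatedly combine the two least-probable nodes; the expected code length is the sum of the merged weights.
merge 3/80 + 7/80 → 1/8
merge 7/80 + 9/80 → 1/5
merge 1/8 + 11/80 → 21/80
merge 3/20 + 1/5 → 7/20
merge 21/80 + 7/20 → 49/80
merge 31/80 + 49/80 → 1
L = 1/8 + 1/5 + 21/80 + 7/20 + 49/80 + 1 = 51/20 = 2.55 bits/symbol.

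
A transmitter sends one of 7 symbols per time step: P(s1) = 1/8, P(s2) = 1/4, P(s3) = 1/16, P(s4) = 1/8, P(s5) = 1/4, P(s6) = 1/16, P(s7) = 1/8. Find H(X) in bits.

2.625 bits

Each probability is a power of 1/2, so log₂(1/p) is an integer.
H = Σ p·log₂(1/p) = 1/8·3 + 1/4·2 + 1/16·4 + 1/8·3 + 1/4·2 + 1/16·4 + 1/8·3 = 2.625 bits.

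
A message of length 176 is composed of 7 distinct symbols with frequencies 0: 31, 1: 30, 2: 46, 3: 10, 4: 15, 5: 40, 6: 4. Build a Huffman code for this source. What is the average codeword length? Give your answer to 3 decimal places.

2.580 bits/symbol

Probabilities are the counts divided by 176.
Repeatedly combine the two least-probable nodes; the expected code length is the sum of the merged weights.
merge 1/44 + 5/88 → 7/88
merge 7/88 + 15/176 → 29/176
merge 29/176 + 15/88 → 59/176
merge 31/176 + 5/22 → 71/176
merge 23/88 + 59/176 → 105/176
merge 71/176 + 105/176 → 1
L = 7/88 + 29/176 + 59/176 + 71/176 + 105/176 + 1 = 227/88 ≈ 2.580 bits/symbol.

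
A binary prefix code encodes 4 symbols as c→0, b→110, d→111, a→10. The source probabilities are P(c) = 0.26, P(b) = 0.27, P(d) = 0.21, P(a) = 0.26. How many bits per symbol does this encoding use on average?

L̄ = Σ pᵢ·ℓᵢ = 0.26·1 + 0.27·3 + 0.21·3 + 0.26·2 = 2.22 bits/symbol.

2.22 bits/symbol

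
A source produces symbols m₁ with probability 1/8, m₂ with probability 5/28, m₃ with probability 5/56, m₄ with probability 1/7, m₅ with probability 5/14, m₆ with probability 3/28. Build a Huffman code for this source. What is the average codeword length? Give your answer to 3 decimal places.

Repeatedly combine the two least-probable nodes; the expected code length is the sum of the merged weights.
merge 5/56 + 3/28 → 11/56
merge 1/8 + 1/7 → 15/56
merge 5/28 + 11/56 → 3/8
merge 15/56 + 5/14 → 5/8
merge 3/8 + 5/8 → 1
L = 11/56 + 15/56 + 3/8 + 5/8 + 1 = 69/28 ≈ 2.464 bits/symbol.

2.464 bits/symbol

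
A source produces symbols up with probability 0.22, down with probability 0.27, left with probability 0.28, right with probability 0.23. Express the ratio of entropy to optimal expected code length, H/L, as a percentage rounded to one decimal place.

99.6%

Entropy H = −Σ p log₂ p ≈ 1.9925 bits.
Huffman merges: 11/50+23/100→9/20; 27/100+7/25→11/20; 9/20+11/20→1. L = 2 ≈ 2.0000.
Efficiency = H/L = 1.9925/2.0000 = 99.6%.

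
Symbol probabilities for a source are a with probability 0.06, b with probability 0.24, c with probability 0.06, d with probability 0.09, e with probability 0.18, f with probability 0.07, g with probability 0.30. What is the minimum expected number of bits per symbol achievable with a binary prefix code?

2.56 bits/symbol

Repeatedly combine the two least-probable nodes; the expected code length is the sum of the merged weights.
merge 3/50 + 3/50 → 3/25
merge 7/100 + 9/100 → 4/25
merge 3/25 + 4/25 → 7/25
merge 9/50 + 6/25 → 21/50
merge 7/25 + 3/10 → 29/50
merge 21/50 + 29/50 → 1
L = 3/25 + 4/25 + 7/25 + 21/50 + 29/50 + 1 = 64/25 = 2.56 bits/symbol.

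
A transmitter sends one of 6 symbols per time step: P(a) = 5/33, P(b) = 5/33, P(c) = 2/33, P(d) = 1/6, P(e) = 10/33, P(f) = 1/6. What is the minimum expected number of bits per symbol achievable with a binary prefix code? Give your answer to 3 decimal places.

2.530 bits/symbol

Repeatedly combine the two least-probable nodes; the expected code length is the sum of the merged weights.
merge 2/33 + 5/33 → 7/33
merge 5/33 + 1/6 → 7/22
merge 1/6 + 7/33 → 25/66
merge 10/33 + 7/22 → 41/66
merge 25/66 + 41/66 → 1
L = 7/33 + 7/22 + 25/66 + 41/66 + 1 = 167/66 ≈ 2.530 bits/symbol.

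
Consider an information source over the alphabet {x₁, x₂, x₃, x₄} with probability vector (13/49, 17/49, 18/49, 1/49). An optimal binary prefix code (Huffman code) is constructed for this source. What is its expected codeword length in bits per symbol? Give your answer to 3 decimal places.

1.918 bits/symbol

Repeatedly combine the two least-probable nodes; the expected code length is the sum of the merged weights.
merge 1/49 + 13/49 → 2/7
merge 2/7 + 17/49 → 31/49
merge 18/49 + 31/49 → 1
L = 2/7 + 31/49 + 1 = 94/49 ≈ 1.918 bits/symbol.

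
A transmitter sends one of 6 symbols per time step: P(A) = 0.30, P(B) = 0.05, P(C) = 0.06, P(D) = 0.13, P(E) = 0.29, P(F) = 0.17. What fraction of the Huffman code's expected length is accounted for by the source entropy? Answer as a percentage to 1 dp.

Entropy H = −Σ p log₂ p ≈ 2.3159 bits.
Huffman merges: 1/20+3/50→11/100; 11/100+13/100→6/25; 17/100+6/25→41/100; 29/100+3/10→59/100; 41/100+59/100→1. L = 47/20 ≈ 2.3500.
Efficiency = H/L = 2.3159/2.3500 = 98.5%.

98.5%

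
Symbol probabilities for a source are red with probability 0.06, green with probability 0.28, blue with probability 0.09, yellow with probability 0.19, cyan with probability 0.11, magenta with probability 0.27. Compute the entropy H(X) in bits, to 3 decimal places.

H = −Σ pᵢ log₂ pᵢ.
−0.06·log₂(0.06) = 0.2435
−0.28·log₂(0.28) = 0.5142
−0.09·log₂(0.09) = 0.3127
−0.19·log₂(0.19) = 0.4552
−0.11·log₂(0.11) = 0.3503
−0.27·log₂(0.27) = 0.5100
Sum ≈ 2.3859 → 2.386 bits.

2.386 bits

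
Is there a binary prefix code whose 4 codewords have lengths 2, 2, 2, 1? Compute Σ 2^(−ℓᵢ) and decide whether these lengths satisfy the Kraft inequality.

With common denominator 2^2 = 4: Σ 2^(−ℓᵢ) = 1/4 + 1/4 + 1/4 + 2/4 = 5/4 = 1.25.
Kraft's inequality requires Σ ≤ 1; here Σ = 1.25 > 1, so no such prefix code exists.

1.25; no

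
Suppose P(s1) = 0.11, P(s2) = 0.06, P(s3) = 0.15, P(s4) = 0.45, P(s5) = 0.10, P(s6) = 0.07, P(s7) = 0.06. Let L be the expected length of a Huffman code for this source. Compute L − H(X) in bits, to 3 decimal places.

0.023 bits

Entropy H = −Σ p log₂ p ≈ 2.3670 bits.
Huffman merges: 3/50+3/50→3/25; 7/100+1/10→17/100; 11/100+3/25→23/100; 3/20+17/100→8/25; 23/100+8/25→11/20; 9/20+11/20→1. L = 239/100 ≈ 2.3900.
L − H = 2.3900 − 2.3670 = 0.023 bits.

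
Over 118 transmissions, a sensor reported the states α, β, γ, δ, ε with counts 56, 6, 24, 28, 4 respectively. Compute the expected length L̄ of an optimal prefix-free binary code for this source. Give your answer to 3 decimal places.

1.898 bits/symbol

Probabilities are the counts divided by 118.
Repeatedly combine the two least-probable nodes; the expected code length is the sum of the merged weights.
merge 2/59 + 3/59 → 5/59
merge 5/59 + 12/59 → 17/59
merge 14/59 + 17/59 → 31/59
merge 28/59 + 31/59 → 1
L = 5/59 + 17/59 + 31/59 + 1 = 112/59 ≈ 1.898 bits/symbol.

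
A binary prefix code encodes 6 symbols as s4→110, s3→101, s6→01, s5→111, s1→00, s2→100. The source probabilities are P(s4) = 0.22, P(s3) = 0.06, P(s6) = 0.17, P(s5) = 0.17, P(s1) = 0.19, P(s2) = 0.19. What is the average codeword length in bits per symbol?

L̄ = Σ pᵢ·ℓᵢ = 0.22·3 + 0.06·3 + 0.17·2 + 0.17·3 + 0.19·2 + 0.19·3 = 2.64 bits/symbol.

2.64 bits/symbol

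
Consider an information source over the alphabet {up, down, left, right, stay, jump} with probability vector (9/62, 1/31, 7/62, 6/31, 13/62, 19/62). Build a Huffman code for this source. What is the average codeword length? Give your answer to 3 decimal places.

2.435 bits/symbol

Repeatedly combine the two least-probable nodes; the expected code length is the sum of the merged weights.
merge 1/31 + 7/62 → 9/62
merge 9/62 + 9/62 → 9/31
merge 6/31 + 13/62 → 25/62
merge 9/31 + 19/62 → 37/62
merge 25/62 + 37/62 → 1
L = 9/62 + 9/31 + 25/62 + 37/62 + 1 = 151/62 ≈ 2.435 bits/symbol.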